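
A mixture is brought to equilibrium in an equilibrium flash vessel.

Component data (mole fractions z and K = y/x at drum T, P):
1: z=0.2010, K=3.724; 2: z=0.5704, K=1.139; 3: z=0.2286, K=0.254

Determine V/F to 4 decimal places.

Rachford–Rice: g(V/F) = Σ zᵢ(Kᵢ−1)/(1+V/F(Kᵢ−1)) = 0.
Feasibility: ΣzᵢKᵢ = 1.4563, Σzᵢ/Kᵢ = 1.4548 — both > 1, two phases present.
Iterate (Newton) starting at V/F = 0.5:
  V/F = 0.5000: g = 0.03395, g' = -0.6006 → V/F = 0.5565
  V/F = 0.5565: g = -0.00039, g' = -0.6171 → V/F = 0.5559
Converged at V/F = 0.5559.

V/F = 0.5559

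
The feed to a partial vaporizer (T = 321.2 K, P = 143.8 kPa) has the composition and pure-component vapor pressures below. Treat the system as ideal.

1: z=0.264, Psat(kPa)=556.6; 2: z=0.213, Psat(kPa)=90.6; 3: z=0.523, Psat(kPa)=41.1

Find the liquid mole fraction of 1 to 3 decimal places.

Raoult's law: Kᵢ = Pᵢˢᵃᵗ/P = Pᵢˢᵃᵗ/143.8.
  K_1 = 556.6/143.8 = 3.87065, K_2 = 90.6/143.8 = 0.63004, K_3 = 41.1/143.8 = 0.28581
Material balance + equilibrium reduce to Σ zᵢ(Kᵢ−1)/(1+β(Kᵢ−1)) = 0.
Check two-phase: ΣzᵢKᵢ = 1.306 > 1 and Σzᵢ/Kᵢ = 2.236 > 1, so g(0) = 0.306 > 0 and g(1) = -1.236 < 0.
Newton iteration, β⁰ = 0.5:
  β = 0.500: g = -0.3665, g' = -1.056 → β = 0.153
  β = 0.153: g = 0.0237, g' = -1.419 → β = 0.170
Converged at β = 0.170.
Compositions from xᵢ = zᵢ/(1+β(Kᵢ−1)), yᵢ = Kᵢxᵢ:
  1: x = 0.177, y = 0.687
  2: x = 0.227, y = 0.143
  3: x = 0.595, y = 0.170

x_1 = 0.177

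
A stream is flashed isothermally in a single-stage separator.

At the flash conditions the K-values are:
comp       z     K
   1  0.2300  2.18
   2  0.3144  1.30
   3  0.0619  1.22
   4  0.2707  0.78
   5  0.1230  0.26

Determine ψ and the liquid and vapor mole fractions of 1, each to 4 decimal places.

ψ = 0.6489, x_1 = 0.1303, y_1 = 0.2840

Material balance + equilibrium reduce to Σ zᵢ(Kᵢ−1)/(1+ψ(Kᵢ−1)) = 0.
g(0) = ΣzᵢKᵢ − 1 = 0.2288 and g(1) = 1 − Σzᵢ/Kᵢ = -0.2182, so a root lies in (0, 1).
Iterate (Newton) starting at ψ = 0.5:
  ψ = 0.5000: g = 0.05359, g' = -0.3367 → ψ = 0.6591
  ψ = 0.6591: g = -0.00404, g' = -0.3980 → ψ = 0.6490
  ψ = 0.6490: g = -0.00003, g' = -0.3920 → ψ = 0.6489
Converged at ψ = 0.6489.
Compositions from xᵢ = zᵢ/(1+ψ(Kᵢ−1)), yᵢ = Kᵢxᵢ:
  1: x = 0.1303, y = 0.2840
  2: x = 0.2632, y = 0.3421
  3: x = 0.0542, y = 0.0661
  4: x = 0.3158, y = 0.2463
  5: x = 0.2366, y = 0.0615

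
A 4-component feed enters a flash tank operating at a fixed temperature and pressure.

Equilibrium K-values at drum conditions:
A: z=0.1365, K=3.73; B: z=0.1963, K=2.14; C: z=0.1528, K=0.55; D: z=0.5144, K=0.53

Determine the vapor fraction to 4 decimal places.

ψ = 0.3168

Let ψ = V/F and solve Σ zᵢ(Kᵢ−1)/(1+ψ(Kᵢ−1)) = 0.
Feasibility: ΣzᵢKᵢ = 1.2859, Σzᵢ/Kᵢ = 1.3767 — both > 1, two phases present.
Iterate (Newton) starting at ψ = 0.5:
  ψ = 0.5000: g = -0.10466, g' = -0.5311 → ψ = 0.3029
  ψ = 0.3029: g = 0.00879, g' = -0.6417 → ψ = 0.3166
  ψ = 0.3166: g = 0.00009, g' = -0.6293 → ψ = 0.3168
Converged at ψ = 0.3168.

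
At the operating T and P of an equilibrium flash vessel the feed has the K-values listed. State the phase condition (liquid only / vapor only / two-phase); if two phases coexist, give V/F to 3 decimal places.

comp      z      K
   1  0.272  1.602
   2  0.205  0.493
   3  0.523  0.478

ΣzᵢKᵢ = 0.787; Σzᵢ/Kᵢ = 1.680.
Since ΣzᵢKᵢ < 1 the mixture is below its bubble point — single liquid phase.

liquid only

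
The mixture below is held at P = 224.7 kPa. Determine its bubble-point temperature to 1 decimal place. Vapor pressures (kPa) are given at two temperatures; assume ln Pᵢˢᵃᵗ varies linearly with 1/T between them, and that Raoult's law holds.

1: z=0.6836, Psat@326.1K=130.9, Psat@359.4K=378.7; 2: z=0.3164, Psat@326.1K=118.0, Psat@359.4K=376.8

Bubble-point temperature: ΣzᵢPᵢˢᵃᵗ(T) = P. Interpolate ln Pᵢˢᵃᵗ = aᵢ + bᵢ/T.
  T = 326.1 K: ΣzᵢPᵢˢᵃᵗ = 126.82 kPa
  T = 359.4 K: ΣzᵢPᵢˢᵃᵗ = 378.10 kPa
  T = 342.8 K: ΣzᵢPᵢˢᵃᵗ = 225.17 kPa
  T = 334.5 K: ΣzᵢPᵢˢᵃᵗ = 170.48 kPa
  T = 338.6 K: ΣzᵢPᵢˢᵃᵗ = 195.93 kPa
  T = 340.7 K: ΣzᵢPᵢˢᵃᵗ = 210.13 kPa
Interpolating between 340.7 K and 342.8 K gives T ≈ 342.7 K.

T = 342.7 K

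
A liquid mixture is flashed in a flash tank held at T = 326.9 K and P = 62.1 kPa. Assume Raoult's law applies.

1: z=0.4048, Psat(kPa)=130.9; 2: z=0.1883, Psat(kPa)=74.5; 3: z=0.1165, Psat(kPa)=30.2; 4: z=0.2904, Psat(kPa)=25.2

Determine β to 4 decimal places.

β = 0.4932

Raoult's law: Kᵢ = Pᵢˢᵃᵗ/P = Pᵢˢᵃᵗ/62.1.
  K_1 = 130.9/62.1 = 2.107890, K_2 = 74.5/62.1 = 1.199678, K_3 = 30.2/62.1 = 0.486312, K_4 = 25.2/62.1 = 0.405797
Rachford–Rice: g(β) = Σ zᵢ(Kᵢ−1)/(1+β(Kᵢ−1)) = 0.
Feasibility: ΣzᵢKᵢ = 1.2537, Σzᵢ/Kᵢ = 1.3042 — both > 1, two phases present.
Newton–Raphson from β = 0.66:
  β = 0.6600: g = -0.08216, g' = -0.5195 → β = 0.5019
  β = 0.5019: g = -0.00412, g' = -0.4754 → β = 0.4932
Converged at β = 0.4932.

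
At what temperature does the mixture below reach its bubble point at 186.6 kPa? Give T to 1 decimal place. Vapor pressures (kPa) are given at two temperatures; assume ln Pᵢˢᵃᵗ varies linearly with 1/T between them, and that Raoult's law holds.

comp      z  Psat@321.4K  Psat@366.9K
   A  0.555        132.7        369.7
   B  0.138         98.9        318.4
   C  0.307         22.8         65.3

Bubble-point temperature: ΣzᵢPᵢˢᵃᵗ(T) = P. Interpolate ln Pᵢˢᵃᵗ = aᵢ + bᵢ/T.
  T = 321.4 K: ΣzᵢPᵢˢᵃᵗ = 94.30 kPa
  T = 366.9 K: ΣzᵢPᵢˢᵃᵗ = 269.17 kPa
  T = 344.1 K: ΣzᵢPᵢˢᵃᵗ = 164.69 kPa
  T = 355.5 K: ΣzᵢPᵢˢᵃᵗ = 212.20 kPa
  T = 349.8 K: ΣzᵢPᵢˢᵃᵗ = 187.32 kPa
  T = 347.0 K: ΣzᵢPᵢˢᵃᵗ = 175.93 kPa
Interpolating between 347.0 K and 349.8 K gives T ≈ 349.6 K.

T = 349.6 K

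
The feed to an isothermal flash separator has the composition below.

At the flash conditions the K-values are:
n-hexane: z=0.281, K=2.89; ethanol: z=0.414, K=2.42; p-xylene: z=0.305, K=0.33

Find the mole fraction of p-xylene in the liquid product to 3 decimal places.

Iterate (Newton) starting at ψ = 0.34:
  ψ = 0.340: g = 0.4552, g' = -0.981 → ψ = 0.804
  ψ = 0.804: g = 0.0425, g' = -0.983 → ψ = 0.847
  ψ = 0.847: g = -0.0014, g' = -1.052 → ψ = 0.846
Converged at ψ = 0.846.
Compositions from xᵢ = zᵢ/(1+ψ(Kᵢ−1)), yᵢ = Kᵢxᵢ:
  n-hexane: x = 0.108, y = 0.313
  ethanol: x = 0.188, y = 0.455
  p-xylene: x = 0.704, y = 0.232

x_p-xylene = 0.704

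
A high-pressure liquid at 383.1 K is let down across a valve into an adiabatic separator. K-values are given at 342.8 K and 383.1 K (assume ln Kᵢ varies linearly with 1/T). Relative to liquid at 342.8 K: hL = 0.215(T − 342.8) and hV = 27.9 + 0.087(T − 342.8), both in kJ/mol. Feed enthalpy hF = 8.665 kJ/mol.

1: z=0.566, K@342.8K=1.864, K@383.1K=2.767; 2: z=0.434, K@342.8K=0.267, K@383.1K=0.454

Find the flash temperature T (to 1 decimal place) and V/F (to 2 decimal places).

T = 344.7 K, V/F = 0.30

Adiabatic flash: solve Rachford–Rice at each trial T, then check hF = ψ·hV(T) + (1−ψ)·hL(T).
  T = 342.8 K: K = (1.864, 0.267), RR gives ψ = 0.270, H_out = 7.529 kJ/mol
  T = 383.1 K: K = (2.767, 0.454), RR gives ψ = 0.791, H_out = 26.653 kJ/mol
  T = 363.0 K: K = (2.297, 0.354), RR gives ψ = 0.541, H_out = 18.038 kJ/mol
  T = 352.9 K: K = (2.075, 0.308), RR gives ψ = 0.415, H_out = 13.212 kJ/mol
  T = 347.9 K: K = (1.969, 0.288), RR gives ψ = 0.347, H_out = 10.544 kJ/mol
  T = 345.4 K: K = (1.917, 0.277), RR gives ψ = 0.310, H_out = 9.109 kJ/mol
  T = 344.1 K: K = (1.891, 0.272), RR gives ψ = 0.290, H_out = 8.331 kJ/mol
Linear interpolation between T = 344.1 (H_out = 8.331) and T = 345.4 (H_out = 9.109) on hF = 8.665 gives T ≈ 344.7 K, at which ψ = 0.30.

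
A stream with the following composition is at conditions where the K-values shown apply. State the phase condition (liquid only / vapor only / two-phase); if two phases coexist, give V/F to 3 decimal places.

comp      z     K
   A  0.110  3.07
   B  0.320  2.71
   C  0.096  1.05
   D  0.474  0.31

two-phase, V/F = 0.403

ΣzᵢKᵢ = 1.453; Σzᵢ/Kᵢ = 1.774.
Both exceed 1, so a two-phase solution exists.
Material balance + equilibrium reduce to Σ zᵢ(Kᵢ−1)/(1+ψ(Kᵢ−1)) = 0.
Newton iteration, ψ⁰ = 0.48:
  ψ = 0.480: g = -0.0696, g' = -0.906 → ψ = 0.403
Converged at ψ = 0.403.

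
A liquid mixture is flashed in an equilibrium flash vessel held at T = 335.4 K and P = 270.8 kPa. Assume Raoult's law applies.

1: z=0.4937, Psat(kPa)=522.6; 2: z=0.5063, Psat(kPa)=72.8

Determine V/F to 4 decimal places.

V/F = 0.1307

Raoult's law: Kᵢ = Pᵢˢᵃᵗ/P = Pᵢˢᵃᵗ/270.8.
  K_1 = 522.6/270.8 = 1.929838, K_2 = 72.8/270.8 = 0.268833
Binary case is linear: z₁(K₁−1)(1+V/F(K₂−1)) + z₂(K₂−1)(1+V/F(K₁−1)) = 0
⇒ V/F = [z₁(K₁−1)+z₂(K₂−1)] / [−(K₁−1)(K₂−1)] = 0.08887/0.67987 = 0.1307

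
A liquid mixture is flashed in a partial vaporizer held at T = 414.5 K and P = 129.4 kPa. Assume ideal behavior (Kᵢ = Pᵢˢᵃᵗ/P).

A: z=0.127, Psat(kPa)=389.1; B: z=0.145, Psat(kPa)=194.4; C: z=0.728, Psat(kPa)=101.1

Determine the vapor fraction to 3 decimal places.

ψ = 0.535

Raoult's law: Kᵢ = Pᵢˢᵃᵗ/P = Pᵢˢᵃᵗ/129.4.
  K_A = 389.1/129.4 = 3.00696, K_B = 194.4/129.4 = 1.50232, K_C = 101.1/129.4 = 0.78130
Material balance + equilibrium reduce to Σ zᵢ(Kᵢ−1)/(1+ψ(Kᵢ−1)) = 0.
g(0) = ΣzᵢKᵢ − 1 = 0.169 and g(1) = 1 − Σzᵢ/Kᵢ = -0.071, so a root lies in (0, 1).
Iterate (Newton) starting at ψ = 0.59:
  ψ = 0.590: g = -0.0099, g' = -0.175 → ψ = 0.533
  ψ = 0.533: g = 0.0003, g' = -0.187 → ψ = 0.535
Converged at ψ = 0.535.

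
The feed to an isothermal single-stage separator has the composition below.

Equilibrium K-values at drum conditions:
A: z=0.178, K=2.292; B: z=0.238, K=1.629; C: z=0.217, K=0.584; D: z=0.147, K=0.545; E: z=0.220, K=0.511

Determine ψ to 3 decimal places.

Iterate (Newton) starting at ψ = 0.35:
  ψ = 0.350: g = -0.0339, g' = -0.375 → ψ = 0.260
  ψ = 0.260: g = 0.0007, g' = -0.392 → ψ = 0.261
Converged at ψ = 0.261.

ψ = 0.261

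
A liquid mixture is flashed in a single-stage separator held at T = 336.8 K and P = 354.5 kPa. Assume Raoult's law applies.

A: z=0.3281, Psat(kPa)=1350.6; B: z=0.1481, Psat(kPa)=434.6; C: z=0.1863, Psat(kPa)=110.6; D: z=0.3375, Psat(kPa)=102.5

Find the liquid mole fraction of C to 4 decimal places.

Raoult's law: Kᵢ = Pᵢˢᵃᵗ/P = Pᵢˢᵃᵗ/354.5.
  K_A = 1350.6/354.5 = 3.809873, K_B = 434.6/354.5 = 1.225952, K_C = 110.6/354.5 = 0.311989, K_D = 102.5/354.5 = 0.289140
Rachford–Rice: g(V/F) = Σ zᵢ(Kᵢ−1)/(1+V/F(Kᵢ−1)) = 0.
Check two-phase: ΣzᵢKᵢ = 1.5873 > 1 and Σzᵢ/Kᵢ = 1.9713 > 1, so g(0) = 0.5873 > 0 and g(1) = -0.9713 < 0.
Iterate (Newton) starting at V/F = 0.5:
  V/F = 0.5000: g = -0.15419, g' = -1.0694 → V/F = 0.3558
  V/F = 0.3558: g = 0.00111, g' = -1.1144 → V/F = 0.3568
Converged at V/F = 0.3568.
Compositions from xᵢ = zᵢ/(1+V/F(Kᵢ−1)), yᵢ = Kᵢxᵢ:
  A: x = 0.1638, y = 0.6242
  B: x = 0.1371, y = 0.1680
  C: x = 0.2469, y = 0.0770
  D: x = 0.4522, y = 0.1307

x_C = 0.2469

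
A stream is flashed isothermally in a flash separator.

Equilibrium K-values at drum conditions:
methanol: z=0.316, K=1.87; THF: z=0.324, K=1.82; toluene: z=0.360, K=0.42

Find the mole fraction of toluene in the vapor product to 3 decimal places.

y_toluene = 0.249

Material balance + equilibrium reduce to Σ zᵢ(Kᵢ−1)/(1+β(Kᵢ−1)) = 0.
Feasibility: ΣzᵢKᵢ = 1.332, Σzᵢ/Kᵢ = 1.204 — both > 1, two phases present.
Newton–Raphson from β = 0.45:
  β = 0.450: g = 0.1091, g' = -0.462 → β = 0.686
  β = 0.686: g = -0.0048, g' = -0.517 → β = 0.677
Converged at β = 0.677.
Compositions from xᵢ = zᵢ/(1+β(Kᵢ−1)), yᵢ = Kᵢxᵢ:
  methanol: x = 0.199, y = 0.372
  THF: x = 0.208, y = 0.379
  toluene: x = 0.593, y = 0.249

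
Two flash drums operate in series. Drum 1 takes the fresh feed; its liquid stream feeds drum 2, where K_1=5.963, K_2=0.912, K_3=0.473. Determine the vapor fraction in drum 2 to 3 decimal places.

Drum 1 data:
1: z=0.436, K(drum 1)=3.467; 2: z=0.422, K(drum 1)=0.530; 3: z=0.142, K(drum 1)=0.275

V/F (drum 2) = 0.567

Drum 1:
Rachford–Rice: g(ψ₁) = Σ zᵢ(Kᵢ−1)/(1+ψ₁(Kᵢ−1)) = 0.
g(0) = ΣzᵢKᵢ − 1 = 0.774 and g(1) = 1 − Σzᵢ/Kᵢ = -0.438, so a root lies in (0, 1).
Iterate (Newton) starting at ψ₁ = 0.5:
  ψ₁ = 0.500: g = 0.0608, g' = -0.875 → ψ₁ = 0.570
  ψ₁ = 0.570: g = 0.0010, g' = -0.849 → ψ₁ = 0.571
Converged at ψ₁ = 0.571.
Drum-1 compositions:
  1: x = 0.181, y = 0.628
  2: x = 0.577, y = 0.306
  3: x = 0.242, y = 0.067
Drum-2 feed = drum-1 liquid: z₂ = (0.1811, 0.5767, 0.2422).
Drum 2:
Material balance + equilibrium reduce to Σ zᵢ(Kᵢ−1)/(1+ψ₂(Kᵢ−1)) = 0.
Feasibility: ΣzᵢKᵢ = 1.720, Σzᵢ/Kᵢ = 1.175 — both > 1, two phases present.
Iterate (Newton) starting at ψ₂ = 0.57:
  ψ₂ = 0.570: g = -0.0012, g' = -0.447 → ψ₂ = 0.567
Converged at ψ₂ = 0.567.
  1: x = 0.047, y = 0.283
  2: x = 0.607, y = 0.554
  3: x = 0.346, y = 0.163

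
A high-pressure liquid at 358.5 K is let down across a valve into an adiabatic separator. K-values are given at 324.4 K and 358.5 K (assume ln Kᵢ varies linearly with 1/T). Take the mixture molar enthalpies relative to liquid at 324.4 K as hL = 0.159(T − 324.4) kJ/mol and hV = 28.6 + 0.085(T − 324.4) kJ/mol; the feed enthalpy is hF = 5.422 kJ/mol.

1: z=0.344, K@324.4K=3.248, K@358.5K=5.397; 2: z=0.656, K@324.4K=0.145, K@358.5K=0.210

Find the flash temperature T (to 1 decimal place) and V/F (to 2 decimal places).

T = 330.9 K, V/F = 0.16

Adiabatic flash: solve Rachford–Rice at each trial T, then check hF = ψ·hV(T) + (1−ψ)·hL(T).
  T = 324.4 K: K = (3.248, 0.145), RR gives ψ = 0.111, H_out = 3.161 kJ/mol
  T = 358.5 K: K = (5.397, 0.210), RR gives ψ = 0.286, H_out = 12.886 kJ/mol
  T = 341.4 K: K = (4.237, 0.176), RR gives ψ = 0.215, H_out = 8.577 kJ/mol
  T = 332.9 K: K = (3.722, 0.160), RR gives ψ = 0.169, H_out = 6.068 kJ/mol
  T = 328.6 K: K = (3.477, 0.152), RR gives ψ = 0.141, H_out = 4.658 kJ/mol
  T = 330.8 K: K = (3.601, 0.156), RR gives ψ = 0.156, H_out = 5.393 kJ/mol
Linear interpolation between T = 330.8 (H_out = 5.393) and T = 332.9 (H_out = 6.068) on hF = 5.422 gives T ≈ 330.9 K, at which ψ = 0.16.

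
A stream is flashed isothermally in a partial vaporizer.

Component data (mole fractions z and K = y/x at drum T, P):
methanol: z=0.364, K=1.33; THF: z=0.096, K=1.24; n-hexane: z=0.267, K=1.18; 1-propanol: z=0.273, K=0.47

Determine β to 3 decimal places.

β = 0.328

Material balance + equilibrium reduce to Σ zᵢ(Kᵢ−1)/(1+β(Kᵢ−1)) = 0.
Feasibility: ΣzᵢKᵢ = 1.047, Σzᵢ/Kᵢ = 1.158 — both > 1, two phases present.
Iterate (Newton) starting at β = 0.5:
  β = 0.500: g = -0.0291, g' = -0.183 → β = 0.341
  β = 0.341: g = -0.0020, g' = -0.159 → β = 0.328
Converged at β = 0.328.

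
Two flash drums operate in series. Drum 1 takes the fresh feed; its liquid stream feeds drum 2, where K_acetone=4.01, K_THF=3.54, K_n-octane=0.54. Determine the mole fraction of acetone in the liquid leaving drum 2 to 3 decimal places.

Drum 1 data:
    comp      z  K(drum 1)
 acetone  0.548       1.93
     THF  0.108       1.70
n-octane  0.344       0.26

Drum 1:
Let ψ₁ = V/F and solve Σ zᵢ(Kᵢ−1)/(1+ψ₁(Kᵢ−1)) = 0.
Feasibility: ΣzᵢKᵢ = 1.331, Σzᵢ/Kᵢ = 1.671 — both > 1, two phases present.
Newton iteration, ψ₁⁰ = 0.41:
  ψ₁ = 0.410: g = 0.0623, g' = -0.669 → ψ₁ = 0.503
  ψ₁ = 0.503: g = -0.0025, g' = -0.727 → ψ₁ = 0.500
Converged at ψ₁ = 0.500.
Drum-1 compositions:
  acetone: x = 0.374, y = 0.722
  THF: x = 0.080, y = 0.136
  n-octane: x = 0.546, y = 0.142
Drum-2 feed = drum-1 liquid: z₂ = (0.3741, 0.0800, 0.5459).
Drum 2:
Material balance + equilibrium reduce to Σ zᵢ(Kᵢ−1)/(1+ψ₂(Kᵢ−1)) = 0.
Check two-phase: ΣzᵢKᵢ = 2.078 > 1 and Σzᵢ/Kᵢ = 1.127 > 1, so g(0) = 1.078 > 0 and g(1) = -0.127 < 0.
Newton iteration, ψ₂⁰ = 0.49:
  ψ₂ = 0.490: g = 0.2214, g' = -0.848 → ψ₂ = 0.751
  ψ₂ = 0.751: g = 0.0317, g' = -0.650 → ψ₂ = 0.800
Converged at ψ₂ = 0.800.
  acetone: x = 0.110, y = 0.440
  THF: x = 0.026, y = 0.093
  n-octane: x = 0.864, y = 0.466

x_acetone (drum 2) = 0.110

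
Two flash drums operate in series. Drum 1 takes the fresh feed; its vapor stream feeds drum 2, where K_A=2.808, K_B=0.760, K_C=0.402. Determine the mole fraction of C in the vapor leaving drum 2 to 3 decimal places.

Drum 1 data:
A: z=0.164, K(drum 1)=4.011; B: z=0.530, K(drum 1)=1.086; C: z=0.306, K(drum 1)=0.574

y_C (drum 2) = 0.112

Drum 1:
Iterate (Newton) starting at ψ₁ = 0.5:
  ψ₁ = 0.500: g = 0.0752, g' = -0.330 → ψ₁ = 0.728
  ψ₁ = 0.728: g = 0.0087, g' = -0.266 → ψ₁ = 0.760
  ψ₁ = 0.760: g = 0.0001, g' = -0.262 → ψ₁ = 0.761
Converged at ψ₁ = 0.761.
Drum-1 compositions:
  A: x = 0.050, y = 0.200
  B: x = 0.497, y = 0.540
  C: x = 0.453, y = 0.260
Drum-2 feed = drum-1 vapor: z₂ = (0.1999, 0.5402, 0.2599).
Drum 2:
Let ψ₂ = V/F and solve Σ zᵢ(Kᵢ−1)/(1+ψ₂(Kᵢ−1)) = 0.
g(0) = ΣzᵢKᵢ − 1 = 0.076 and g(1) = 1 − Σzᵢ/Kᵢ = -0.428, so a root lies in (0, 1).
Newton–Raphson from ψ₂ = 0.67:
  ψ₂ = 0.670: g = -0.2503, g' = -0.437 → ψ₂ = 0.097
  ψ₂ = 0.097: g = 0.0101, g' = -0.611 → ψ₂ = 0.113
Converged at ψ₂ = 0.113.
  A: x = 0.166, y = 0.466
  B: x = 0.555, y = 0.422
  C: x = 0.279, y = 0.112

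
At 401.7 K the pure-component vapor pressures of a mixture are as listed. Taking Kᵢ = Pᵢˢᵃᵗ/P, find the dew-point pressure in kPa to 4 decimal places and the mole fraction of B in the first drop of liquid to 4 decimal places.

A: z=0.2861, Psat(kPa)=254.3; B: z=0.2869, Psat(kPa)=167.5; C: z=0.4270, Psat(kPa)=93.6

Pdew = 135.1379 kPa, x_B = 0.2315

At the dew point ψ → 1, so Σzᵢ/Kᵢ = 1 with Kᵢ = Pᵢˢᵃᵗ/P ⇒ 1/P = Σzᵢ/Pᵢˢᵃᵗ.
1/P = 0.2861/254.3 + 0.2869/167.5 + 0.4270/93.6 = 0.0073999 ⇒ P = 135.1379 kPa
xᵢ = zᵢP/Pᵢˢᵃᵗ ⇒ x_B = 0.2869·135.1379/167.5 = 0.2315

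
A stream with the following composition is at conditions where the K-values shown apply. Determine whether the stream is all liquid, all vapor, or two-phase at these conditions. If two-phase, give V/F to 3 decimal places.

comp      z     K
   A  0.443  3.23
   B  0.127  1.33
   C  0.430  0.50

two-phase, V/F = 0.850

ΣzᵢKᵢ = 1.815; Σzᵢ/Kᵢ = 1.093.
Both exceed 1, so a two-phase solution exists.
Material balance + equilibrium reduce to Σ zᵢ(Kᵢ−1)/(1+ψ(Kᵢ−1)) = 0.
Newton–Raphson from ψ = 0.34:
  ψ = 0.340: g = 0.3405, g' = -0.880 → ψ = 0.727
  ψ = 0.727: g = 0.0729, g' = -0.595 → ψ = 0.850
Converged at ψ = 0.850.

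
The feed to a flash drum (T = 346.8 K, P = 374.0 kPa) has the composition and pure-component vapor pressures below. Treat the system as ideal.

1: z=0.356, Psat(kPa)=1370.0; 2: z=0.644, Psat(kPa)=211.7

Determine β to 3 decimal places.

Raoult's law: Kᵢ = Pᵢˢᵃᵗ/P = Pᵢˢᵃᵗ/374.0.
  K_1 = 1370.0/374.0 = 3.66310, K_2 = 211.7/374.0 = 0.56604
Iterate (Newton) starting at β = 0.37:
  β = 0.370: g = 0.1446, g' = -0.813 → β = 0.548
  β = 0.548: g = 0.0189, g' = -0.626 → β = 0.578
  β = 0.578: g = 0.0003, g' = -0.608 → β = 0.579
Converged at β = 0.579.

β = 0.579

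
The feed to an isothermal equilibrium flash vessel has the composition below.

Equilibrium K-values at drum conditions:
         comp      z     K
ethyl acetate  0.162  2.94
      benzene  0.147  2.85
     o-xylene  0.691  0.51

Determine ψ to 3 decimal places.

ψ = 0.266

Newton–Raphson from ψ = 0.39:
  ψ = 0.390: g = -0.0817, g' = -0.621 → ψ = 0.258
  ψ = 0.258: g = 0.0056, g' = -0.718 → ψ = 0.266
Converged at ψ = 0.266.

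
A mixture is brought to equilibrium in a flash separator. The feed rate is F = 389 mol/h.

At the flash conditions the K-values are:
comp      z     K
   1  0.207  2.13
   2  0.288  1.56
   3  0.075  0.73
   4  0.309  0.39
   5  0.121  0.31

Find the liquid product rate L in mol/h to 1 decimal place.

Rachford–Rice: g(V/F) = Σ zᵢ(Kᵢ−1)/(1+V/F(Kᵢ−1)) = 0.
Check two-phase: ΣzᵢKᵢ = 1.103 > 1 and Σzᵢ/Kᵢ = 1.567 > 1, so g(0) = 0.103 > 0 and g(1) = -0.567 < 0.
Newton–Raphson from V/F = 0.5:
  V/F = 0.500: g = -0.1466, g' = -0.543 → V/F = 0.230
  V/F = 0.230: g = -0.0115, g' = -0.481 → V/F = 0.206
Converged at V/F = 0.206.
Then V = V/F·F = 0.2060·389 = 80.1 mol/h and L = F − V = 308.9 mol/h.

L = 308.9 mol/h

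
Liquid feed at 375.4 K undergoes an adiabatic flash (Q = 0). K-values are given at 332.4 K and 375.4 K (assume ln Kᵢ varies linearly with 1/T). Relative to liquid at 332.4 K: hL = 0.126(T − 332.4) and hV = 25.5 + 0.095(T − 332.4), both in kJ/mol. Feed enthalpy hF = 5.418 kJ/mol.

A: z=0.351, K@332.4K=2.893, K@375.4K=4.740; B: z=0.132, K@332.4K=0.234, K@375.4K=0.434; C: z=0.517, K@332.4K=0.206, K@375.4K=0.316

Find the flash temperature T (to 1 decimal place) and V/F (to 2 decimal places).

T = 341.4 K, V/F = 0.17

Adiabatic flash: solve Rachford–Rice at each trial T, then check hF = ψ·hV(T) + (1−ψ)·hL(T).
  T = 332.4 K: K = (2.893, 0.234, 0.206), RR gives ψ = 0.102, H_out = 2.611 kJ/mol
  T = 375.4 K: K = (4.740, 0.434, 0.316), RR gives ψ = 0.357, H_out = 14.057 kJ/mol
  T = 353.9 K: K = (3.759, 0.325, 0.258), RR gives ψ = 0.247, H_out = 8.836 kJ/mol
  T = 343.1 K: K = (3.309, 0.277, 0.231), RR gives ψ = 0.181, H_out = 5.908 kJ/mol
  T = 337.8 K: K = (3.099, 0.255, 0.219), RR gives ψ = 0.144, H_out = 4.338 kJ/mol
  T = 340.5 K: K = (3.205, 0.266, 0.225), RR gives ψ = 0.164, H_out = 5.151 kJ/mol
  T = 341.8 K: K = (3.257, 0.271, 0.228), RR gives ψ = 0.172, H_out = 5.533 kJ/mol
Linear interpolation between T = 340.5 (H_out = 5.151) and T = 341.8 (H_out = 5.533) on hF = 5.418 gives T ≈ 341.4 K, at which ψ = 0.17.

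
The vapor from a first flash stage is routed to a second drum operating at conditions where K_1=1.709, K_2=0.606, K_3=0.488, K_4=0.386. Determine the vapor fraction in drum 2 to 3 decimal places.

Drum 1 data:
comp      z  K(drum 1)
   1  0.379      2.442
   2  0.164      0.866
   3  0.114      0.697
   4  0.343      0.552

Drum 1:
Let ψ₁ = V/F and solve Σ zᵢ(Kᵢ−1)/(1+ψ₁(Kᵢ−1)) = 0.
g(0) = ΣzᵢKᵢ − 1 = 0.336 and g(1) = 1 − Σzᵢ/Kᵢ = -0.130, so a root lies in (0, 1).
Newton iteration, ψ₁⁰ = 0.5:
  ψ₁ = 0.500: g = 0.0553, g' = -0.398 → ψ₁ = 0.639
  ψ₁ = 0.639: g = 0.0023, g' = -0.368 → ψ₁ = 0.645
Converged at ψ₁ = 0.645.
Drum-1 compositions:
  1: x = 0.196, y = 0.479
  2: x = 0.180, y = 0.155
  3: x = 0.142, y = 0.099
  4: x = 0.482, y = 0.266
Drum-2 feed = drum-1 vapor: z₂ = (0.4795, 0.1555, 0.0988, 0.2663).
Drum 2:
Rachford–Rice: g(ψ₂) = Σ zᵢ(Kᵢ−1)/(1+ψ₂(Kᵢ−1)) = 0.
Feasibility: ΣzᵢKᵢ = 1.065, Σzᵢ/Kᵢ = 1.429 — both > 1, two phases present.
Newton iteration, ψ₂⁰ = 0.42:
  ψ₂ = 0.420: g = -0.0962, g' = -0.402 → ψ₂ = 0.181
  ψ₂ = 0.181: g = -0.0043, g' = -0.376 → ψ₂ = 0.169
Converged at ψ₂ = 0.169.
  1: x = 0.428, y = 0.732
  2: x = 0.167, y = 0.101
  3: x = 0.108, y = 0.053
  4: x = 0.297, y = 0.115

V/F (drum 2) = 0.169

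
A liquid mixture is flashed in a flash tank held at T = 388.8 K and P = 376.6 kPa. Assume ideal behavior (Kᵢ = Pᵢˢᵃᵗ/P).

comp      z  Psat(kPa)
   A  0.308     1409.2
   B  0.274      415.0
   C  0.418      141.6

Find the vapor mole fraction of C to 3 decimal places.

y_C = 0.229

Raoult's law: Kᵢ = Pᵢˢᵃᵗ/P = Pᵢˢᵃᵗ/376.6.
  K_A = 1409.2/376.6 = 3.74190, K_B = 415.0/376.6 = 1.10196, K_C = 141.6/376.6 = 0.37600
Rachford–Rice: g(V/F) = Σ zᵢ(Kᵢ−1)/(1+V/F(Kᵢ−1)) = 0.
Check two-phase: ΣzᵢKᵢ = 1.612 > 1 and Σzᵢ/Kᵢ = 1.443 > 1, so g(0) = 0.612 > 0 and g(1) = -0.443 < 0.
Newton–Raphson from V/F = 0.5:
  V/F = 0.500: g = 0.0037, g' = -0.758 → V/F = 0.505
Converged at V/F = 0.505.
Compositions from xᵢ = zᵢ/(1+V/F(Kᵢ−1)), yᵢ = Kᵢxᵢ:
  A: x = 0.129, y = 0.483
  B: x = 0.261, y = 0.287
  C: x = 0.610, y = 0.229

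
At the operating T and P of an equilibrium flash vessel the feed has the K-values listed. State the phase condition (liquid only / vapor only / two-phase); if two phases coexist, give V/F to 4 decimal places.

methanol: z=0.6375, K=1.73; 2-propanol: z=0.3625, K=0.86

ΣzᵢKᵢ = 1.4146; Σzᵢ/Kᵢ = 0.7900.
Since Σzᵢ/Kᵢ < 1 the mixture is above its dew point — single vapor phase.

vapor only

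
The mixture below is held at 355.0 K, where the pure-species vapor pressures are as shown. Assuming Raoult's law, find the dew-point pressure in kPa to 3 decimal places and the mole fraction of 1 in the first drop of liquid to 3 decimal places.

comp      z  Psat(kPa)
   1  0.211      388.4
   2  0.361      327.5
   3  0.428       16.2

At the dew point ψ → 1, so Σzᵢ/Kᵢ = 1 with Kᵢ = Pᵢˢᵃᵗ/P ⇒ 1/P = Σzᵢ/Pᵢˢᵃᵗ.
1/P = 0.211/388.4 + 0.361/327.5 + 0.428/16.2 = 0.028065 ⇒ P = 35.631 kPa
xᵢ = zᵢP/Pᵢˢᵃᵗ ⇒ x_1 = 0.211·35.631/388.4 = 0.019

Pdew = 35.631 kPa, x_1 = 0.019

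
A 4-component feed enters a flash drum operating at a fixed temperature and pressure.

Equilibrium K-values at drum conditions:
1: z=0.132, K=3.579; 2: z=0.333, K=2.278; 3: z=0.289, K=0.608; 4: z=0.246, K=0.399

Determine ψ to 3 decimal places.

ψ = 0.592

Material balance + equilibrium reduce to Σ zᵢ(Kᵢ−1)/(1+ψ(Kᵢ−1)) = 0.
Check two-phase: ΣzᵢKᵢ = 1.505 > 1 and Σzᵢ/Kᵢ = 1.275 > 1, so g(0) = 0.505 > 0 and g(1) = -0.275 < 0.
Newton–Raphson from ψ = 0.5:
  ψ = 0.500: g = 0.0561, g' = -0.620 → ψ = 0.590
  ψ = 0.590: g = 0.0009, g' = -0.603 → ψ = 0.592
Converged at ψ = 0.592.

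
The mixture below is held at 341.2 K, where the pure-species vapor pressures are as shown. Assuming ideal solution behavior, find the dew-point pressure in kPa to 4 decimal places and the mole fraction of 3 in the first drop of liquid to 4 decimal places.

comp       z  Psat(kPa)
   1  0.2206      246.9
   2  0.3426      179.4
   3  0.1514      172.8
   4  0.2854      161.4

At the dew point ψ → 1, so Σzᵢ/Kᵢ = 1 with Kᵢ = Pᵢˢᵃᵗ/P ⇒ 1/P = Σzᵢ/Pᵢˢᵃᵗ.
1/P = 0.2206/246.9 + 0.3426/179.4 + 0.1514/172.8 + 0.2854/161.4 = 0.0054476 ⇒ P = 183.5666 kPa
xᵢ = zᵢP/Pᵢˢᵃᵗ ⇒ x_3 = 0.1514·183.5666/172.8 = 0.1608

Pdew = 183.5666 kPa, x_3 = 0.1608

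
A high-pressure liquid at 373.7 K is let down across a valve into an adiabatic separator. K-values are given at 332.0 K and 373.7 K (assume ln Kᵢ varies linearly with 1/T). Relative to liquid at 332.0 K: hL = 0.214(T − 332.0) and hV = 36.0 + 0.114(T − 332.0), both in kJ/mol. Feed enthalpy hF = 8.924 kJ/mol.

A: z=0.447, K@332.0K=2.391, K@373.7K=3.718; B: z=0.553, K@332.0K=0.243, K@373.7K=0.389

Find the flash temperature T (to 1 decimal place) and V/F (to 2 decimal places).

T = 335.6 K, V/F = 0.23

Adiabatic flash: solve Rachford–Rice at each trial T, then check hF = ψ·hV(T) + (1−ψ)·hL(T).
  T = 332.0 K: K = (2.391, 0.243), RR gives ψ = 0.193, H_out = 6.946 kJ/mol
  T = 373.7 K: K = (3.718, 0.389), RR gives ψ = 0.528, H_out = 25.734 kJ/mol
  T = 352.9 K: K = (3.022, 0.312), RR gives ψ = 0.376, H_out = 17.229 kJ/mol
  T = 342.4 K: K = (2.696, 0.276), RR gives ψ = 0.292, H_out = 12.419 kJ/mol
  T = 337.2 K: K = (2.541, 0.259), RR gives ψ = 0.245, H_out = 9.796 kJ/mol
  T = 334.6 K: K = (2.466, 0.251), RR gives ψ = 0.220, H_out = 8.404 kJ/mol
  T = 335.9 K: K = (2.503, 0.255), RR gives ψ = 0.232, H_out = 9.108 kJ/mol
Linear interpolation between T = 334.6 (H_out = 8.404) and T = 335.9 (H_out = 9.108) on hF = 8.924 gives T ≈ 335.6 K, at which ψ = 0.23.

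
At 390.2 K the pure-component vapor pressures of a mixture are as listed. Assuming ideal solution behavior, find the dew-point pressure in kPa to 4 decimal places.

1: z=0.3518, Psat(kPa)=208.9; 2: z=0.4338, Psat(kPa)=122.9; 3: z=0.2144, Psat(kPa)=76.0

At the dew point ψ → 1, so Σzᵢ/Kᵢ = 1 with Kᵢ = Pᵢˢᵃᵗ/P ⇒ 1/P = Σzᵢ/Pᵢˢᵃᵗ.
1/P = 0.3518/208.9 + 0.4338/122.9 + 0.2144/76.0 = 0.0080348 ⇒ P = 124.4584 kPa

Pdew = 124.4584 kPa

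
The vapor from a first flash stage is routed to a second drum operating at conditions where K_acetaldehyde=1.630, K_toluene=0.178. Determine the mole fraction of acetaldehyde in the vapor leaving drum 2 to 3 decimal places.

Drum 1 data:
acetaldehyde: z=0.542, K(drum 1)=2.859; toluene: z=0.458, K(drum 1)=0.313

y_acetaldehyde (drum 2) = 0.923

Drum 1:
Rachford–Rice: g(ψ₁) = Σ zᵢ(Kᵢ−1)/(1+ψ₁(Kᵢ−1)) = 0.
Feasibility: ΣzᵢKᵢ = 1.693, Σzᵢ/Kᵢ = 1.653 — both > 1, two phases present.
Binary case is linear: z₁(K₁−1)(1+ψ₁(K₂−1)) + z₂(K₂−1)(1+ψ₁(K₁−1)) = 0
⇒ ψ₁ = [z₁(K₁−1)+z₂(K₂−1)] / [−(K₁−1)(K₂−1)] = 0.6929/1.2771 = 0.543
Drum-1 compositions:
  acetaldehyde: x = 0.270, y = 0.771
  toluene: x = 0.730, y = 0.229
Drum-2 feed = drum-1 vapor: z₂ = (0.7715, 0.2285).
Drum 2:
Let ψ₂ = V/F and solve Σ zᵢ(Kᵢ−1)/(1+ψ₂(Kᵢ−1)) = 0.
g(0) = ΣzᵢKᵢ − 1 = 0.298 and g(1) = 1 − Σzᵢ/Kᵢ = -0.757, so a root lies in (0, 1).
Binary case is linear: z₁(K₁−1)(1+ψ₂(K₂−1)) + z₂(K₂−1)(1+ψ₂(K₁−1)) = 0
⇒ ψ₂ = [z₁(K₁−1)+z₂(K₂−1)] / [−(K₁−1)(K₂−1)] = 0.2982/0.5179 = 0.576
  acetaldehyde: x = 0.566, y = 0.923
  toluene: x = 0.434, y = 0.077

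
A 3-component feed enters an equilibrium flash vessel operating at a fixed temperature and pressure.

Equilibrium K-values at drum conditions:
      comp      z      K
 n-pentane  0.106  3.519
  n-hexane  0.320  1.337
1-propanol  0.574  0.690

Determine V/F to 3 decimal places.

Rachford–Rice: g(V/F) = Σ zᵢ(Kᵢ−1)/(1+V/F(Kᵢ−1)) = 0.
Feasibility: ΣzᵢKᵢ = 1.197, Σzᵢ/Kᵢ = 1.101 — both > 1, two phases present.
Newton iteration, V/F⁰ = 0.45:
  V/F = 0.450: g = 0.0120, g' = -0.250 → V/F = 0.498
  V/F = 0.498: g = 0.0003, g' = -0.236 → V/F = 0.500
Converged at V/F = 0.500.

V/F = 0.500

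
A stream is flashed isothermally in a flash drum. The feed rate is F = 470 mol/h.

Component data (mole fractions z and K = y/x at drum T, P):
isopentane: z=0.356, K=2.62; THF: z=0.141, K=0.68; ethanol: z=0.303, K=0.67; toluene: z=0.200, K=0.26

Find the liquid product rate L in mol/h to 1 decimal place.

L = 302.2 mol/h

Newton–Raphson from ψ = 0.6:
  ψ = 0.600: g = -0.1543, g' = -0.668 → ψ = 0.369
  ψ = 0.369: g = -0.0077, g' = -0.635 → ψ = 0.357
Converged at ψ = 0.357.
Then V = ψ·F = 0.3570·470 = 167.8 mol/h and L = F − V = 302.2 mol/h.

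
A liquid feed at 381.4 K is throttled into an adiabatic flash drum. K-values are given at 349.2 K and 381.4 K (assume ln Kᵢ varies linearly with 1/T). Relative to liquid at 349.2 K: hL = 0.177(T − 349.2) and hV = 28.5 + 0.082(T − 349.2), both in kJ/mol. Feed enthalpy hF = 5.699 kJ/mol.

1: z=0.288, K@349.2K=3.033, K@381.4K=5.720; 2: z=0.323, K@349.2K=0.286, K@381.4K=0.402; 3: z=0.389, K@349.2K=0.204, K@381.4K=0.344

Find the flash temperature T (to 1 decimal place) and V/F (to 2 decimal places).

T = 359.5 K, V/F = 0.14

Adiabatic flash: solve Rachford–Rice at each trial T, then check hF = ψ·hV(T) + (1−ψ)·hL(T).
  T = 349.2 K: K = (3.033, 0.286, 0.204), RR gives ψ = 0.029, H_out = 0.835 kJ/mol
  T = 381.4 K: K = (5.720, 0.402, 0.344), RR gives ψ = 0.306, H_out = 13.492 kJ/mol
  T = 365.3 K: K = (4.224, 0.342, 0.268), RR gives ψ = 0.191, H_out = 8.007 kJ/mol
  T = 357.2 K: K = (3.589, 0.313, 0.234), RR gives ψ = 0.119, H_out = 4.728 kJ/mol
  T = 361.2 K: K = (3.893, 0.327, 0.251), RR gives ψ = 0.157, H_out = 6.411 kJ/mol
  T = 359.2 K: K = (3.739, 0.320, 0.242), RR gives ψ = 0.139, H_out = 5.587 kJ/mol
Linear interpolation between T = 359.2 (H_out = 5.587) and T = 361.2 (H_out = 6.411) on hF = 5.699 gives T ≈ 359.5 K, at which ψ = 0.14.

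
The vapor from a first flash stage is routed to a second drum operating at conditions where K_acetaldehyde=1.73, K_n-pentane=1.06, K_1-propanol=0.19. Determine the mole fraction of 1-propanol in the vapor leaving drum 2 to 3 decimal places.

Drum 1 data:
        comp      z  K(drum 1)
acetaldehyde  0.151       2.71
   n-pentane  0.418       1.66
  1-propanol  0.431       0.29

Drum 1:
Material balance + equilibrium reduce to Σ zᵢ(Kᵢ−1)/(1+ψ₁(Kᵢ−1)) = 0.
g(0) = ΣzᵢKᵢ − 1 = 0.228 and g(1) = 1 − Σzᵢ/Kᵢ = -0.794, so a root lies in (0, 1).
Newton–Raphson from ψ₁ = 0.5:
  ψ₁ = 0.500: g = -0.1278, g' = -0.753 → ψ₁ = 0.330
  ψ₁ = 0.330: g = -0.0083, g' = -0.674 → ψ₁ = 0.318
Converged at ψ₁ = 0.318.
Drum-1 compositions:
  acetaldehyde: x = 0.098, y = 0.265
  n-pentane: x = 0.345, y = 0.573
  1-propanol: x = 0.557, y = 0.161
Drum-2 feed = drum-1 vapor: z₂ = (0.2651, 0.5735, 0.1614).
Drum 2:
Material balance + equilibrium reduce to Σ zᵢ(Kᵢ−1)/(1+ψ₂(Kᵢ−1)) = 0.
Check two-phase: ΣzᵢKᵢ = 1.097 > 1 and Σzᵢ/Kᵢ = 1.544 > 1, so g(0) = 0.097 > 0 and g(1) = -0.544 < 0.
Newton iteration, ψ₂⁰ = 0.5:
  ψ₂ = 0.500: g = -0.0446, g' = -0.377 → ψ₂ = 0.382
  ψ₂ = 0.382: g = -0.0043, g' = -0.310 → ψ₂ = 0.368
Converged at ψ₂ = 0.368.
  acetaldehyde: x = 0.209, y = 0.362
  n-pentane: x = 0.561, y = 0.595
  1-propanol: x = 0.230, y = 0.044

y_1-propanol (drum 2) = 0.044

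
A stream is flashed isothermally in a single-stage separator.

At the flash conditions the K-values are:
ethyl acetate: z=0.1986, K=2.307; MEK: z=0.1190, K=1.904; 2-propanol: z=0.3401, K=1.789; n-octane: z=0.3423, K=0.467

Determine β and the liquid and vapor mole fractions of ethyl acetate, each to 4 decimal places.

β = 0.8711, x_ethyl acetate = 0.0929, y_ethyl acetate = 0.2142

Material balance + equilibrium reduce to Σ zᵢ(Kᵢ−1)/(1+β(Kᵢ−1)) = 0.
g(0) = ΣzᵢKᵢ − 1 = 0.4530 and g(1) = 1 − Σzᵢ/Kᵢ = -0.0717, so a root lies in (0, 1).
Iterate (Newton) starting at β = 0.5:
  β = 0.5000: g = 0.17476, g' = -0.4598 → β = 0.8801
  β = 0.8801: g = -0.00464, g' = -0.5223 → β = 0.8712
  β = 0.8712: g = -0.00002, g' = -0.5179 → β = 0.8711
Converged at β = 0.8711.
Compositions from xᵢ = zᵢ/(1+β(Kᵢ−1)), yᵢ = Kᵢxᵢ:
  ethyl acetate: x = 0.0929, y = 0.2142
  MEK: x = 0.0666, y = 0.1268
  2-propanol: x = 0.2016, y = 0.3606
  n-octane: x = 0.6390, y = 0.2984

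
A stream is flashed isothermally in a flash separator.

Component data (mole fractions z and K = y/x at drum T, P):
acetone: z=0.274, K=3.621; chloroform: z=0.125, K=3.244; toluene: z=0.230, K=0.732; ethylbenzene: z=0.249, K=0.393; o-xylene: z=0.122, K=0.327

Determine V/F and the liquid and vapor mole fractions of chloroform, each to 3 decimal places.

Rachford–Rice: g(V/F) = Σ zᵢ(Kᵢ−1)/(1+V/F(Kᵢ−1)) = 0.
g(0) = ΣzᵢKᵢ − 1 = 0.704 and g(1) = 1 − Σzᵢ/Kᵢ = -0.435, so a root lies in (0, 1).
Iterate (Newton) starting at V/F = 0.5:
  V/F = 0.500: g = 0.0311, g' = -0.829 → V/F = 0.537
  V/F = 0.537: g = 0.0003, g' = -0.814 → V/F = 0.538
Converged at V/F = 0.538.
Compositions from xᵢ = zᵢ/(1+V/F(Kᵢ−1)), yᵢ = Kᵢxᵢ:
  acetone: x = 0.114, y = 0.412
  chloroform: x = 0.057, y = 0.184
  toluene: x = 0.269, y = 0.197
  ethylbenzene: x = 0.370, y = 0.145
  o-xylene: x = 0.191, y = 0.063

V/F = 0.538, x_chloroform = 0.057, y_chloroform = 0.184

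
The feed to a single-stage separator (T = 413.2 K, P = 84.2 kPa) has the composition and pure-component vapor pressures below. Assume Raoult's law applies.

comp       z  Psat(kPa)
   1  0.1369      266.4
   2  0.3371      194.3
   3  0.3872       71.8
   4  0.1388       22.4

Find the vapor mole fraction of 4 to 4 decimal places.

y_4 = 0.0924

Raoult's law: Kᵢ = Pᵢˢᵃᵗ/P = Pᵢˢᵃᵗ/84.2.
  K_1 = 266.4/84.2 = 3.163895, K_2 = 194.3/84.2 = 2.307601, K_3 = 71.8/84.2 = 0.852732, K_4 = 22.4/84.2 = 0.266033
Newton iteration, ψ⁰ = 0.5:
  ψ = 0.5000: g = 0.18633, g' = -0.5550 → ψ = 0.8357
  ψ = 0.8357: g = -0.01243, g' = -0.7241 → ψ = 0.8186
  ψ = 0.8186: g = -0.00023, g' = -0.6980 → ψ = 0.8182
Converged at ψ = 0.8182.
Compositions from xᵢ = zᵢ/(1+ψ(Kᵢ−1)), yᵢ = Kᵢxᵢ:
  1: x = 0.0494, y = 0.1563
  2: x = 0.1629, y = 0.3758
  3: x = 0.4402, y = 0.3754
  4: x = 0.3475, y = 0.0924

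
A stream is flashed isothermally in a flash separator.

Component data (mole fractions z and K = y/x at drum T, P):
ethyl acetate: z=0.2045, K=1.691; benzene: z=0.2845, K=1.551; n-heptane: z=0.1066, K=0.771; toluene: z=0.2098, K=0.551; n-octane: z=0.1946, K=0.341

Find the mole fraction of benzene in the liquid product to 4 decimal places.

x_benzene = 0.2610

Material balance + equilibrium reduce to Σ zᵢ(Kᵢ−1)/(1+ψ(Kᵢ−1)) = 0.
Check two-phase: ΣzᵢKᵢ = 1.0512 > 1 and Σzᵢ/Kᵢ = 1.3941 > 1, so g(0) = 0.0512 > 0 and g(1) = -0.3941 < 0.
Newton iteration, ψ⁰ = 0.56:
  ψ = 0.5600: g = -0.13541, g' = -0.3963 → ψ = 0.2183
  ψ = 0.2183: g = -0.01722, g' = -0.3160 → ψ = 0.1639
  ψ = 0.1639: g = -0.00009, g' = -0.3130 → ψ = 0.1636
Converged at ψ = 0.1636.
Compositions from xᵢ = zᵢ/(1+ψ(Kᵢ−1)), yᵢ = Kᵢxᵢ:
  ethyl acetate: x = 0.1837, y = 0.3107
  benzene: x = 0.2610, y = 0.4048
  n-heptane: x = 0.1107, y = 0.0854
  toluene: x = 0.2264, y = 0.1248
  n-octane: x = 0.2181, y = 0.0744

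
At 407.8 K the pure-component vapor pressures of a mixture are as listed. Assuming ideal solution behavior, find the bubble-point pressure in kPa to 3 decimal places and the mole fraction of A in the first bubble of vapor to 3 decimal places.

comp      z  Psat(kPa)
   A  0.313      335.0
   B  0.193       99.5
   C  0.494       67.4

At the bubble point ψ → 0, so ΣzᵢKᵢ = 1 with Kᵢ = Pᵢˢᵃᵗ/P ⇒ P = ΣzᵢPᵢˢᵃᵗ.
P = 0.313·335.0 + 0.193·99.5 + 0.494·67.4 = 157.354 kPa
yᵢ = zᵢPᵢˢᵃᵗ/P ⇒ y_A = 0.313·335.0/157.354 = 0.666

Pbub = 157.354 kPa, y_A = 0.666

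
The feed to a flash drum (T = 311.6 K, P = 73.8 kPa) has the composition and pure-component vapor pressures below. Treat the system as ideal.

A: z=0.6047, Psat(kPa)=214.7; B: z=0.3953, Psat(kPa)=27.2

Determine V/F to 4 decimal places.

V/F = 0.7506

Raoult's law: Kᵢ = Pᵢˢᵃᵗ/P = Pᵢˢᵃᵗ/73.8.
  K_A = 214.7/73.8 = 2.909214, K_B = 27.2/73.8 = 0.368564
Material balance + equilibrium reduce to Σ zᵢ(Kᵢ−1)/(1+V/F(Kᵢ−1)) = 0.
g(0) = ΣzᵢKᵢ − 1 = 0.9049 and g(1) = 1 − Σzᵢ/Kᵢ = -0.2804, so a root lies in (0, 1).
Iterate (Newton) starting at V/F = 0.5:
  V/F = 0.5000: g = 0.22588, g' = -0.9135 → V/F = 0.7473
  V/F = 0.7473: g = 0.00315, g' = -0.9393 → V/F = 0.7506
Converged at V/F = 0.7506.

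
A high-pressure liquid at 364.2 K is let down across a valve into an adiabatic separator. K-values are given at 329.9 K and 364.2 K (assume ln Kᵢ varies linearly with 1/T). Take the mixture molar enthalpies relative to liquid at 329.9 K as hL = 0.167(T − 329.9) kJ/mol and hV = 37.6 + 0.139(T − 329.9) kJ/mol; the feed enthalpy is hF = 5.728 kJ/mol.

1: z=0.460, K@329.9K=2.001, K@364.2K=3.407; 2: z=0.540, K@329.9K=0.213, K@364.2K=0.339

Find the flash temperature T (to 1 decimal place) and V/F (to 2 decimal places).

Adiabatic flash: solve Rachford–Rice at each trial T, then check hF = ψ·hV(T) + (1−ψ)·hL(T).
  T = 329.9 K: K = (2.001, 0.213), RR gives ψ = 0.045, H_out = 1.693 kJ/mol
  T = 364.2 K: K = (3.407, 0.339), RR gives ψ = 0.472, H_out = 23.006 kJ/mol
  T = 347.0 K: K = (2.644, 0.272), RR gives ψ = 0.303, H_out = 14.103 kJ/mol
  T = 338.4 K: K = (2.306, 0.241), RR gives ψ = 0.193, H_out = 8.620 kJ/mol
  T = 334.1 K: K = (2.148, 0.227), RR gives ψ = 0.125, H_out = 5.370 kJ/mol
  T = 336.2 K: K = (2.225, 0.234), RR gives ψ = 0.159, H_out = 7.012 kJ/mol
  T = 335.1 K: K = (2.184, 0.230), RR gives ψ = 0.141, H_out = 6.166 kJ/mol
Linear interpolation between T = 334.1 (H_out = 5.370) and T = 335.1 (H_out = 6.166) on hF = 5.728 gives T ≈ 334.5 K, at which ψ = 0.13.

T = 334.5 K, V/F = 0.13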